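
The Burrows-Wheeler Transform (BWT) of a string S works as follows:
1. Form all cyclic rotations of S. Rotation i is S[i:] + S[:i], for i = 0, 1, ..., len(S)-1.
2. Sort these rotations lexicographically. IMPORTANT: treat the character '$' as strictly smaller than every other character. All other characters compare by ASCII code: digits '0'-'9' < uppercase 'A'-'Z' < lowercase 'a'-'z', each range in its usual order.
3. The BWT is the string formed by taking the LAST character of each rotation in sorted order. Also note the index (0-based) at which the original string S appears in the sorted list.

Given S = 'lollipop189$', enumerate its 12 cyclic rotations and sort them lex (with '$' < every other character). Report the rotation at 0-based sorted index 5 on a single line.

All 12 rotations (rotation i = S[i:]+S[:i]):
  rot[0] = lollipop189$
  rot[1] = ollipop189$l
  rot[2] = llipop189$lo
  rot[3] = lipop189$lol
  rot[4] = ipop189$loll
  rot[5] = pop189$lolli
  rot[6] = op189$lollip
  rot[7] = p189$lollipo
  rot[8] = 189$lollipop
  rot[9] = 89$lollipop1
  rot[10] = 9$lollipop18
  rot[11] = $lollipop189
Sorted (with $ < everything):
  sorted[0] = $lollipop189
  sorted[1] = 189$lollipop
  sorted[2] = 89$lollipop1
  sorted[3] = 9$lollipop18
  sorted[4] = ipop189$loll
  sorted[5] = lipop189$lol
  sorted[6] = llipop189$lo
  sorted[7] = lollipop189$
  sorted[8] = ollipop189$l
  sorted[9] = op189$lollip
  sorted[10] = p189$lollipo
  sorted[11] = pop189$lolli
sorted[5] = lipop189$lol

Answer: lipop189$lol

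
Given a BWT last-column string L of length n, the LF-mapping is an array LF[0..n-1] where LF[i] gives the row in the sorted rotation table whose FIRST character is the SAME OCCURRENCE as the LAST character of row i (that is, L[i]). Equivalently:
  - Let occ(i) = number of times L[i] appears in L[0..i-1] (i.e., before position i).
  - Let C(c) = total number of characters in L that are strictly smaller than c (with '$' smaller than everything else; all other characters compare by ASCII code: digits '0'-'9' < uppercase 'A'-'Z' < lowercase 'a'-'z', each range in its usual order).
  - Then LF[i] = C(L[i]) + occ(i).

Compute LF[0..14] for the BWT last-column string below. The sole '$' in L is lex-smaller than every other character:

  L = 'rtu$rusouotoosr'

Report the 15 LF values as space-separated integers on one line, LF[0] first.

Char counts: '$':1, 'o':4, 'r':3, 's':2, 't':2, 'u':3
C (first-col start): C('$')=0, C('o')=1, C('r')=5, C('s')=8, C('t')=10, C('u')=12
L[0]='r': occ=0, LF[0]=C('r')+0=5+0=5
L[1]='t': occ=0, LF[1]=C('t')+0=10+0=10
L[2]='u': occ=0, LF[2]=C('u')+0=12+0=12
L[3]='$': occ=0, LF[3]=C('$')+0=0+0=0
L[4]='r': occ=1, LF[4]=C('r')+1=5+1=6
L[5]='u': occ=1, LF[5]=C('u')+1=12+1=13
L[6]='s': occ=0, LF[6]=C('s')+0=8+0=8
L[7]='o': occ=0, LF[7]=C('o')+0=1+0=1
L[8]='u': occ=2, LF[8]=C('u')+2=12+2=14
L[9]='o': occ=1, LF[9]=C('o')+1=1+1=2
L[10]='t': occ=1, LF[10]=C('t')+1=10+1=11
L[11]='o': occ=2, LF[11]=C('o')+2=1+2=3
L[12]='o': occ=3, LF[12]=C('o')+3=1+3=4
L[13]='s': occ=1, LF[13]=C('s')+1=8+1=9
L[14]='r': occ=2, LF[14]=C('r')+2=5+2=7

Answer: 5 10 12 0 6 13 8 1 14 2 11 3 4 9 7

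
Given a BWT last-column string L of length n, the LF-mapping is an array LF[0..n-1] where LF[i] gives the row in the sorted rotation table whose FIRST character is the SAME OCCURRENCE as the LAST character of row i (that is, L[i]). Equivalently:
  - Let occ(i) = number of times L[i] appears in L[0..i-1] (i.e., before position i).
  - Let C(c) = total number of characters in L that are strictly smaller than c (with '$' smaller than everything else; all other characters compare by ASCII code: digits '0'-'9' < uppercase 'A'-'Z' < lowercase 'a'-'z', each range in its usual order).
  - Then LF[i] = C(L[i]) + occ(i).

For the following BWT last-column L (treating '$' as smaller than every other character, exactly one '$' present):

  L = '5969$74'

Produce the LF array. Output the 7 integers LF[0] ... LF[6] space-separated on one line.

Char counts: '$':1, '4':1, '5':1, '6':1, '7':1, '9':2
C (first-col start): C('$')=0, C('4')=1, C('5')=2, C('6')=3, C('7')=4, C('9')=5
L[0]='5': occ=0, LF[0]=C('5')+0=2+0=2
L[1]='9': occ=0, LF[1]=C('9')+0=5+0=5
L[2]='6': occ=0, LF[2]=C('6')+0=3+0=3
L[3]='9': occ=1, LF[3]=C('9')+1=5+1=6
L[4]='$': occ=0, LF[4]=C('$')+0=0+0=0
L[5]='7': occ=0, LF[5]=C('7')+0=4+0=4
L[6]='4': occ=0, LF[6]=C('4')+0=1+0=1

Answer: 2 5 3 6 0 4 1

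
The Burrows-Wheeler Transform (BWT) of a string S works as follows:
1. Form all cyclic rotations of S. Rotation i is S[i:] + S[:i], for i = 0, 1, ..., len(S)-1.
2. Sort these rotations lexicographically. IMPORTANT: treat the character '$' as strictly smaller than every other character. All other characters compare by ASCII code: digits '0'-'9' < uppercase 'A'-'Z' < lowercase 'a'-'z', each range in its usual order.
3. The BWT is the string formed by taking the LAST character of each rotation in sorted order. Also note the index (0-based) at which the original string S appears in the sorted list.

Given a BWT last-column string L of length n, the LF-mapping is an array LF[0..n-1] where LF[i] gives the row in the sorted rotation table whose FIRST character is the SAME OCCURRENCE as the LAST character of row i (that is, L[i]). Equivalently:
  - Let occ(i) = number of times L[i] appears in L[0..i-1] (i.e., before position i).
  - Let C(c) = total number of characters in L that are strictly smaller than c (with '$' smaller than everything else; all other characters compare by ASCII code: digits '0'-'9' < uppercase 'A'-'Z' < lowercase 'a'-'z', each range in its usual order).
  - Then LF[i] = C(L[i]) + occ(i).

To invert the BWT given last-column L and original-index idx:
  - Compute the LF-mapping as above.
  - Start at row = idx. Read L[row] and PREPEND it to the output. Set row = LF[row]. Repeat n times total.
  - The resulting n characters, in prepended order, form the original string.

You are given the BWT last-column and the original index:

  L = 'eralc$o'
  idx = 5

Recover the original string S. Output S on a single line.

Answer: oracle$

Derivation:
LF mapping: 3 6 1 4 2 0 5
Walk LF starting at row 5, prepending L[row]:
  step 1: row=5, L[5]='$', prepend. Next row=LF[5]=0
  step 2: row=0, L[0]='e', prepend. Next row=LF[0]=3
  step 3: row=3, L[3]='l', prepend. Next row=LF[3]=4
  step 4: row=4, L[4]='c', prepend. Next row=LF[4]=2
  step 5: row=2, L[2]='a', prepend. Next row=LF[2]=1
  step 6: row=1, L[1]='r', prepend. Next row=LF[1]=6
  step 7: row=6, L[6]='o', prepend. Next row=LF[6]=5
Reversed output: oracle$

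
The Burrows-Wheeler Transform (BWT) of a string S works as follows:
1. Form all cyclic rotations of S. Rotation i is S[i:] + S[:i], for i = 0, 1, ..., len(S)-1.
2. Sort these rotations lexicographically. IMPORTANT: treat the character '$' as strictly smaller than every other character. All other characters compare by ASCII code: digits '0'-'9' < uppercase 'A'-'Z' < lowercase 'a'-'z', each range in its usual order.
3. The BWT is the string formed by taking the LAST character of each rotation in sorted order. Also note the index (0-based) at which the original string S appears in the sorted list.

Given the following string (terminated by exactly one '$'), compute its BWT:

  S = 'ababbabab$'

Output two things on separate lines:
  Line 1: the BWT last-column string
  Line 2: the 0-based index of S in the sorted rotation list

Answer: bbb$baabaa
3

Derivation:
All 10 rotations (rotation i = S[i:]+S[:i]):
  rot[0] = ababbabab$
  rot[1] = babbabab$a
  rot[2] = abbabab$ab
  rot[3] = bbabab$aba
  rot[4] = babab$abab
  rot[5] = abab$ababb
  rot[6] = bab$ababba
  rot[7] = ab$ababbab
  rot[8] = b$ababbaba
  rot[9] = $ababbabab
Sorted (with $ < everything):
  sorted[0] = $ababbabab  (last char: 'b')
  sorted[1] = ab$ababbab  (last char: 'b')
  sorted[2] = abab$ababb  (last char: 'b')
  sorted[3] = ababbabab$  (last char: '$')
  sorted[4] = abbabab$ab  (last char: 'b')
  sorted[5] = b$ababbaba  (last char: 'a')
  sorted[6] = bab$ababba  (last char: 'a')
  sorted[7] = babab$abab  (last char: 'b')
  sorted[8] = babbabab$a  (last char: 'a')
  sorted[9] = bbabab$aba  (last char: 'a')
Last column: bbb$baabaa
Original string S is at sorted index 3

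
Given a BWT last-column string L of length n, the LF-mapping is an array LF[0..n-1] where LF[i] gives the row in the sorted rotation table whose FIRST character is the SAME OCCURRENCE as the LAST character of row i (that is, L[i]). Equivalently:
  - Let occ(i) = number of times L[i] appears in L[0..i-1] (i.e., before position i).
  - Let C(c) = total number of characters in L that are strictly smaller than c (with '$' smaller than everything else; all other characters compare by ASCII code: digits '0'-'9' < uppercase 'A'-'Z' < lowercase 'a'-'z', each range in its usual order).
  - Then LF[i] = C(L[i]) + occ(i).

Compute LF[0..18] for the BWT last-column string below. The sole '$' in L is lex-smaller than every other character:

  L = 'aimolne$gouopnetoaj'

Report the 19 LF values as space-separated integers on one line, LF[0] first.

Char counts: '$':1, 'a':2, 'e':2, 'g':1, 'i':1, 'j':1, 'l':1, 'm':1, 'n':2, 'o':4, 'p':1, 't':1, 'u':1
C (first-col start): C('$')=0, C('a')=1, C('e')=3, C('g')=5, C('i')=6, C('j')=7, C('l')=8, C('m')=9, C('n')=10, C('o')=12, C('p')=16, C('t')=17, C('u')=18
L[0]='a': occ=0, LF[0]=C('a')+0=1+0=1
L[1]='i': occ=0, LF[1]=C('i')+0=6+0=6
L[2]='m': occ=0, LF[2]=C('m')+0=9+0=9
L[3]='o': occ=0, LF[3]=C('o')+0=12+0=12
L[4]='l': occ=0, LF[4]=C('l')+0=8+0=8
L[5]='n': occ=0, LF[5]=C('n')+0=10+0=10
L[6]='e': occ=0, LF[6]=C('e')+0=3+0=3
L[7]='$': occ=0, LF[7]=C('$')+0=0+0=0
L[8]='g': occ=0, LF[8]=C('g')+0=5+0=5
L[9]='o': occ=1, LF[9]=C('o')+1=12+1=13
L[10]='u': occ=0, LF[10]=C('u')+0=18+0=18
L[11]='o': occ=2, LF[11]=C('o')+2=12+2=14
L[12]='p': occ=0, LF[12]=C('p')+0=16+0=16
L[13]='n': occ=1, LF[13]=C('n')+1=10+1=11
L[14]='e': occ=1, LF[14]=C('e')+1=3+1=4
L[15]='t': occ=0, LF[15]=C('t')+0=17+0=17
L[16]='o': occ=3, LF[16]=C('o')+3=12+3=15
L[17]='a': occ=1, LF[17]=C('a')+1=1+1=2
L[18]='j': occ=0, LF[18]=C('j')+0=7+0=7

Answer: 1 6 9 12 8 10 3 0 5 13 18 14 16 11 4 17 15 2 7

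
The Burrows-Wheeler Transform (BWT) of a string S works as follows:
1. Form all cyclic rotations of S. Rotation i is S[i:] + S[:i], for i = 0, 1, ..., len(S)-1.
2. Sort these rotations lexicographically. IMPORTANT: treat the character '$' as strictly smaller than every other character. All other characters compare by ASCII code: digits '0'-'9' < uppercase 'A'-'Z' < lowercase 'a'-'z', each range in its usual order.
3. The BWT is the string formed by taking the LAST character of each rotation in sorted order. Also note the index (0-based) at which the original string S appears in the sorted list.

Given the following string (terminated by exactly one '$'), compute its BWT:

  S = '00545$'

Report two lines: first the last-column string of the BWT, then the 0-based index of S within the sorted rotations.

All 6 rotations (rotation i = S[i:]+S[:i]):
  rot[0] = 00545$
  rot[1] = 0545$0
  rot[2] = 545$00
  rot[3] = 45$005
  rot[4] = 5$0054
  rot[5] = $00545
Sorted (with $ < everything):
  sorted[0] = $00545  (last char: '5')
  sorted[1] = 00545$  (last char: '$')
  sorted[2] = 0545$0  (last char: '0')
  sorted[3] = 45$005  (last char: '5')
  sorted[4] = 5$0054  (last char: '4')
  sorted[5] = 545$00  (last char: '0')
Last column: 5$0540
Original string S is at sorted index 1

Answer: 5$0540
1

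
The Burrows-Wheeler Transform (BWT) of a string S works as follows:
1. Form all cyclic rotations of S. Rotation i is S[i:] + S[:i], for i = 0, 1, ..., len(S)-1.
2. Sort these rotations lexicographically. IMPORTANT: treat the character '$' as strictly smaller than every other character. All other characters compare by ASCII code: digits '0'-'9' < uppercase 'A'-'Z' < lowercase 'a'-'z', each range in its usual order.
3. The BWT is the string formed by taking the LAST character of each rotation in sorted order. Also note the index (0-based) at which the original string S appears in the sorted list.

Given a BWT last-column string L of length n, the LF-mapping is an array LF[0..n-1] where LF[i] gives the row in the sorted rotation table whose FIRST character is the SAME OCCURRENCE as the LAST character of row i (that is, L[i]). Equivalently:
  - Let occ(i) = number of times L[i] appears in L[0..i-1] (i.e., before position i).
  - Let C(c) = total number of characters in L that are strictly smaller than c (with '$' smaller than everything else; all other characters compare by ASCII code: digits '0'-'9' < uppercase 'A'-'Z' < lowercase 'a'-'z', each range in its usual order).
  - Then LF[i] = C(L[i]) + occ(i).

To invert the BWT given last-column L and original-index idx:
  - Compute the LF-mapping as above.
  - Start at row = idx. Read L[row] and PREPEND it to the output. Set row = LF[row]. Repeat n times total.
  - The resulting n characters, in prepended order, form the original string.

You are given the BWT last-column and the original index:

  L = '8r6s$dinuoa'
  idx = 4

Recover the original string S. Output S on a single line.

LF mapping: 2 8 1 9 0 4 5 6 10 7 3
Walk LF starting at row 4, prepending L[row]:
  step 1: row=4, L[4]='$', prepend. Next row=LF[4]=0
  step 2: row=0, L[0]='8', prepend. Next row=LF[0]=2
  step 3: row=2, L[2]='6', prepend. Next row=LF[2]=1
  step 4: row=1, L[1]='r', prepend. Next row=LF[1]=8
  step 5: row=8, L[8]='u', prepend. Next row=LF[8]=10
  step 6: row=10, L[10]='a', prepend. Next row=LF[10]=3
  step 7: row=3, L[3]='s', prepend. Next row=LF[3]=9
  step 8: row=9, L[9]='o', prepend. Next row=LF[9]=7
  step 9: row=7, L[7]='n', prepend. Next row=LF[7]=6
  step 10: row=6, L[6]='i', prepend. Next row=LF[6]=5
  step 11: row=5, L[5]='d', prepend. Next row=LF[5]=4
Reversed output: dinosaur68$

Answer: dinosaur68$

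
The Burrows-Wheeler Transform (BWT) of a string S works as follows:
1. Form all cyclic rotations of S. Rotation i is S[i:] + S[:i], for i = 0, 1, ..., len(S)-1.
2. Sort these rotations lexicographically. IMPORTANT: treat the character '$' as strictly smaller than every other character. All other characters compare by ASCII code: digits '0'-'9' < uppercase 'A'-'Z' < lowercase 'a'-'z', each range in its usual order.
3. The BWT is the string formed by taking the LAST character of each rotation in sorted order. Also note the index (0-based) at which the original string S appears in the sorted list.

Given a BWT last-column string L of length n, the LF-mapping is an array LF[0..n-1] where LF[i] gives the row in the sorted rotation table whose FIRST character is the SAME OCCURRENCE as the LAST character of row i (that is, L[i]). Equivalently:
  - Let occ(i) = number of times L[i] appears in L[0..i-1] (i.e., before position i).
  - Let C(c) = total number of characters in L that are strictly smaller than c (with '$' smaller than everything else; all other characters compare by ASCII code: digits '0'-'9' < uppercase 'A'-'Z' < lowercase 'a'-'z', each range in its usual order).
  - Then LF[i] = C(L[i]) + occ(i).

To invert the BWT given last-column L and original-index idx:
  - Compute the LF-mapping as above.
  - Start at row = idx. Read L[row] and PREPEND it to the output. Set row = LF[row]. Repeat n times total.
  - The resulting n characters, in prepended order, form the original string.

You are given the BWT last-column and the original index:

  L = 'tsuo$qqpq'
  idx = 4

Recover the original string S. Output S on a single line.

LF mapping: 7 6 8 1 0 3 4 2 5
Walk LF starting at row 4, prepending L[row]:
  step 1: row=4, L[4]='$', prepend. Next row=LF[4]=0
  step 2: row=0, L[0]='t', prepend. Next row=LF[0]=7
  step 3: row=7, L[7]='p', prepend. Next row=LF[7]=2
  step 4: row=2, L[2]='u', prepend. Next row=LF[2]=8
  step 5: row=8, L[8]='q', prepend. Next row=LF[8]=5
  step 6: row=5, L[5]='q', prepend. Next row=LF[5]=3
  step 7: row=3, L[3]='o', prepend. Next row=LF[3]=1
  step 8: row=1, L[1]='s', prepend. Next row=LF[1]=6
  step 9: row=6, L[6]='q', prepend. Next row=LF[6]=4
Reversed output: qsoqqupt$

Answer: qsoqqupt$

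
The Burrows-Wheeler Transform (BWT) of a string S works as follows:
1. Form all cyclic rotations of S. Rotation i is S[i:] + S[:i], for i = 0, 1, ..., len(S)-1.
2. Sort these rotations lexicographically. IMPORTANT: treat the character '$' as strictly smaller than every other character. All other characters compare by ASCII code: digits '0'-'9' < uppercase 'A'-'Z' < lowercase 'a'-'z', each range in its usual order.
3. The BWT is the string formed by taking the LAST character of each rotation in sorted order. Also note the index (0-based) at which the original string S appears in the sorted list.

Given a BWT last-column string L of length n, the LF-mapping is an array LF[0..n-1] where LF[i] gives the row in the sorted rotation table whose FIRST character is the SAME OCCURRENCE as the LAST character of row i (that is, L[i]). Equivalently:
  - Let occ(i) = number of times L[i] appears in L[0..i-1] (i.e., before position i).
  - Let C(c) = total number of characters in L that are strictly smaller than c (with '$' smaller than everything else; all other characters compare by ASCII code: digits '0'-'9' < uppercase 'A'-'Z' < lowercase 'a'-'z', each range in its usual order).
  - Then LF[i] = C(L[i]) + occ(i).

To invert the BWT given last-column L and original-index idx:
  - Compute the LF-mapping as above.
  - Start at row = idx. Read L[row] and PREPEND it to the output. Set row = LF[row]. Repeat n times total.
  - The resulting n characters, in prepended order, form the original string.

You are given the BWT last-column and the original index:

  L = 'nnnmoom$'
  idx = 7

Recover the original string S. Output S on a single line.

LF mapping: 3 4 5 1 6 7 2 0
Walk LF starting at row 7, prepending L[row]:
  step 1: row=7, L[7]='$', prepend. Next row=LF[7]=0
  step 2: row=0, L[0]='n', prepend. Next row=LF[0]=3
  step 3: row=3, L[3]='m', prepend. Next row=LF[3]=1
  step 4: row=1, L[1]='n', prepend. Next row=LF[1]=4
  step 5: row=4, L[4]='o', prepend. Next row=LF[4]=6
  step 6: row=6, L[6]='m', prepend. Next row=LF[6]=2
  step 7: row=2, L[2]='n', prepend. Next row=LF[2]=5
  step 8: row=5, L[5]='o', prepend. Next row=LF[5]=7
Reversed output: onmonmn$

Answer: onmonmn$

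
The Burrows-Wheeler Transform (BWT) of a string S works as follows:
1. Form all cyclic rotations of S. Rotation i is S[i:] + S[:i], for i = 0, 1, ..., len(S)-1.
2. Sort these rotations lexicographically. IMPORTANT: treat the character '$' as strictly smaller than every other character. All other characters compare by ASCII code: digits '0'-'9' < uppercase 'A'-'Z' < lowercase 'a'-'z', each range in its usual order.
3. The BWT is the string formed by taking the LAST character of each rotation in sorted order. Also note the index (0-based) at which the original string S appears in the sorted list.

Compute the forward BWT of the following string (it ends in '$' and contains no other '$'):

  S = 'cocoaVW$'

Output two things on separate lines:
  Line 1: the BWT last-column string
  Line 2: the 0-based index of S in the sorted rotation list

Answer: WaVoo$cc
5

Derivation:
All 8 rotations (rotation i = S[i:]+S[:i]):
  rot[0] = cocoaVW$
  rot[1] = ocoaVW$c
  rot[2] = coaVW$co
  rot[3] = oaVW$coc
  rot[4] = aVW$coco
  rot[5] = VW$cocoa
  rot[6] = W$cocoaV
  rot[7] = $cocoaVW
Sorted (with $ < everything):
  sorted[0] = $cocoaVW  (last char: 'W')
  sorted[1] = VW$cocoa  (last char: 'a')
  sorted[2] = W$cocoaV  (last char: 'V')
  sorted[3] = aVW$coco  (last char: 'o')
  sorted[4] = coaVW$co  (last char: 'o')
  sorted[5] = cocoaVW$  (last char: '$')
  sorted[6] = oaVW$coc  (last char: 'c')
  sorted[7] = ocoaVW$c  (last char: 'c')
Last column: WaVoo$cc
Original string S is at sorted index 5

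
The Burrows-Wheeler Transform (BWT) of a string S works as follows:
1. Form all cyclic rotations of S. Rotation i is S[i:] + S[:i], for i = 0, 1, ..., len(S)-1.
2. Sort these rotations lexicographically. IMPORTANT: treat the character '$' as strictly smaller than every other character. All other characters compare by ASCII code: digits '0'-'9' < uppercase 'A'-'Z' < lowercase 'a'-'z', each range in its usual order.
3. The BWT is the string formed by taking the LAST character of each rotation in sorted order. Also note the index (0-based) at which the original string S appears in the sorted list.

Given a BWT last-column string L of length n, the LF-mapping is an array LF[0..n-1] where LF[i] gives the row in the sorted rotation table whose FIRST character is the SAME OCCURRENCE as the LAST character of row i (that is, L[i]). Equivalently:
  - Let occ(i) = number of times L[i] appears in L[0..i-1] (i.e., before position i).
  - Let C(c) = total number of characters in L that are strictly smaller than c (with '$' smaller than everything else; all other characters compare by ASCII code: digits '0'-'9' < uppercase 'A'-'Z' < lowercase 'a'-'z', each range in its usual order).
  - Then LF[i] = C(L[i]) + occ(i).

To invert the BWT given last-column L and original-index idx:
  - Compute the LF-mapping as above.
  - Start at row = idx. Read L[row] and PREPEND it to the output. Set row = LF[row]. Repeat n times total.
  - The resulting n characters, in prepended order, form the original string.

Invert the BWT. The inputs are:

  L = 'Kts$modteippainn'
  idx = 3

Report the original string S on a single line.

LF mapping: 1 14 13 0 7 10 3 15 4 5 11 12 2 6 8 9
Walk LF starting at row 3, prepending L[row]:
  step 1: row=3, L[3]='$', prepend. Next row=LF[3]=0
  step 2: row=0, L[0]='K', prepend. Next row=LF[0]=1
  step 3: row=1, L[1]='t', prepend. Next row=LF[1]=14
  step 4: row=14, L[14]='n', prepend. Next row=LF[14]=8
  step 5: row=8, L[8]='e', prepend. Next row=LF[8]=4
  step 6: row=4, L[4]='m', prepend. Next row=LF[4]=7
  step 7: row=7, L[7]='t', prepend. Next row=LF[7]=15
  step 8: row=15, L[15]='n', prepend. Next row=LF[15]=9
  step 9: row=9, L[9]='i', prepend. Next row=LF[9]=5
  step 10: row=5, L[5]='o', prepend. Next row=LF[5]=10
  step 11: row=10, L[10]='p', prepend. Next row=LF[10]=11
  step 12: row=11, L[11]='p', prepend. Next row=LF[11]=12
  step 13: row=12, L[12]='a', prepend. Next row=LF[12]=2
  step 14: row=2, L[2]='s', prepend. Next row=LF[2]=13
  step 15: row=13, L[13]='i', prepend. Next row=LF[13]=6
  step 16: row=6, L[6]='d', prepend. Next row=LF[6]=3
Reversed output: disappointmentK$

Answer: disappointmentK$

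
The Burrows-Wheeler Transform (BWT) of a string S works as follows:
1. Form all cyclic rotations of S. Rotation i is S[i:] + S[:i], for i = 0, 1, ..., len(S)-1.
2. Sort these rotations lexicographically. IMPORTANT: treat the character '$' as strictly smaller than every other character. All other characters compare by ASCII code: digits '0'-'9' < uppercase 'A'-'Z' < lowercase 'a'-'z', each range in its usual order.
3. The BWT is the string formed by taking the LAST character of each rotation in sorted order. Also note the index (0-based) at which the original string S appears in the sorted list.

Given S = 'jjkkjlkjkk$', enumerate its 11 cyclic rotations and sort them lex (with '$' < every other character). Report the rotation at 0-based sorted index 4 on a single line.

Answer: jlkjkk$jjkk

Derivation:
All 11 rotations (rotation i = S[i:]+S[:i]):
  rot[0] = jjkkjlkjkk$
  rot[1] = jkkjlkjkk$j
  rot[2] = kkjlkjkk$jj
  rot[3] = kjlkjkk$jjk
  rot[4] = jlkjkk$jjkk
  rot[5] = lkjkk$jjkkj
  rot[6] = kjkk$jjkkjl
  rot[7] = jkk$jjkkjlk
  rot[8] = kk$jjkkjlkj
  rot[9] = k$jjkkjlkjk
  rot[10] = $jjkkjlkjkk
Sorted (with $ < everything):
  sorted[0] = $jjkkjlkjkk
  sorted[1] = jjkkjlkjkk$
  sorted[2] = jkk$jjkkjlk
  sorted[3] = jkkjlkjkk$j
  sorted[4] = jlkjkk$jjkk
  sorted[5] = k$jjkkjlkjk
  sorted[6] = kjkk$jjkkjl
  sorted[7] = kjlkjkk$jjk
  sorted[8] = kk$jjkkjlkj
  sorted[9] = kkjlkjkk$jj
  sorted[10] = lkjkk$jjkkj
sorted[4] = jlkjkk$jjkk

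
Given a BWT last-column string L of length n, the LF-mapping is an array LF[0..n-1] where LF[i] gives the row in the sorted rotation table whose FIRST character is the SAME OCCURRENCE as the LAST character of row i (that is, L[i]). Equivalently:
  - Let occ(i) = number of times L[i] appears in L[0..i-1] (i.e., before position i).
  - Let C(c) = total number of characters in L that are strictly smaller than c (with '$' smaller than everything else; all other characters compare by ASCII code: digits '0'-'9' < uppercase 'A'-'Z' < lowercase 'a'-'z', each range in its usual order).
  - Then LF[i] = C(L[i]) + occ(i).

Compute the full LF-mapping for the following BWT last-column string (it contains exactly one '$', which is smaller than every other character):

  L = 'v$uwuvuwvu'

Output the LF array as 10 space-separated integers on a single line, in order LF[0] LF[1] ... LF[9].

Char counts: '$':1, 'u':4, 'v':3, 'w':2
C (first-col start): C('$')=0, C('u')=1, C('v')=5, C('w')=8
L[0]='v': occ=0, LF[0]=C('v')+0=5+0=5
L[1]='$': occ=0, LF[1]=C('$')+0=0+0=0
L[2]='u': occ=0, LF[2]=C('u')+0=1+0=1
L[3]='w': occ=0, LF[3]=C('w')+0=8+0=8
L[4]='u': occ=1, LF[4]=C('u')+1=1+1=2
L[5]='v': occ=1, LF[5]=C('v')+1=5+1=6
L[6]='u': occ=2, LF[6]=C('u')+2=1+2=3
L[7]='w': occ=1, LF[7]=C('w')+1=8+1=9
L[8]='v': occ=2, LF[8]=C('v')+2=5+2=7
L[9]='u': occ=3, LF[9]=C('u')+3=1+3=4

Answer: 5 0 1 8 2 6 3 9 7 4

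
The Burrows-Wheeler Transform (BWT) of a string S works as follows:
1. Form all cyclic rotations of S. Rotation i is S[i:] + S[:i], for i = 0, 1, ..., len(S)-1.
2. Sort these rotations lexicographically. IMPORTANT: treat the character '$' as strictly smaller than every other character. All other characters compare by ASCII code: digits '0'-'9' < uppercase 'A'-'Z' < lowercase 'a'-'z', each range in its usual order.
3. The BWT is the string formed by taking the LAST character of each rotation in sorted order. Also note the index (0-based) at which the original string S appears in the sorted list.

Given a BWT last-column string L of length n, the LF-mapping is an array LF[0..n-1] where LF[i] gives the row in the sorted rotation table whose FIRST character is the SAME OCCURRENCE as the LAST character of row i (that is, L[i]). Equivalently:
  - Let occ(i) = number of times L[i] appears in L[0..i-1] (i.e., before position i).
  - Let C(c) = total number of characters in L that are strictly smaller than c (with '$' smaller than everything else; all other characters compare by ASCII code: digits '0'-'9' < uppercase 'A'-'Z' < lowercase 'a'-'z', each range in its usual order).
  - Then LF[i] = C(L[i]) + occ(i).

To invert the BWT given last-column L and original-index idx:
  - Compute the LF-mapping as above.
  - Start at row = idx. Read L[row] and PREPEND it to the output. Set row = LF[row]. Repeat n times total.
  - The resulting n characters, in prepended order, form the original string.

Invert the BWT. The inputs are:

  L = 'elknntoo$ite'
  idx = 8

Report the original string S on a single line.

LF mapping: 1 5 4 6 7 10 8 9 0 3 11 2
Walk LF starting at row 8, prepending L[row]:
  step 1: row=8, L[8]='$', prepend. Next row=LF[8]=0
  step 2: row=0, L[0]='e', prepend. Next row=LF[0]=1
  step 3: row=1, L[1]='l', prepend. Next row=LF[1]=5
  step 4: row=5, L[5]='t', prepend. Next row=LF[5]=10
  step 5: row=10, L[10]='t', prepend. Next row=LF[10]=11
  step 6: row=11, L[11]='e', prepend. Next row=LF[11]=2
  step 7: row=2, L[2]='k', prepend. Next row=LF[2]=4
  step 8: row=4, L[4]='n', prepend. Next row=LF[4]=7
  step 9: row=7, L[7]='o', prepend. Next row=LF[7]=9
  step 10: row=9, L[9]='i', prepend. Next row=LF[9]=3
  step 11: row=3, L[3]='n', prepend. Next row=LF[3]=6
  step 12: row=6, L[6]='o', prepend. Next row=LF[6]=8
Reversed output: onionkettle$

Answer: onionkettle$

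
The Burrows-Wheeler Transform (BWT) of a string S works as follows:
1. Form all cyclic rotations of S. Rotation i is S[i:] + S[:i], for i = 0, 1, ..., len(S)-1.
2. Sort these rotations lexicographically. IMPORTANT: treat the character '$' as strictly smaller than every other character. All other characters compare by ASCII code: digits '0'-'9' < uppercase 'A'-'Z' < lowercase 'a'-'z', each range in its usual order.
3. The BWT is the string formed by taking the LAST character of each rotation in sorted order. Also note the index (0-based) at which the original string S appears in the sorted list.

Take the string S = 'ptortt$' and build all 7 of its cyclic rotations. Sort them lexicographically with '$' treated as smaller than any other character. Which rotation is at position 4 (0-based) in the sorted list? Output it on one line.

All 7 rotations (rotation i = S[i:]+S[:i]):
  rot[0] = ptortt$
  rot[1] = tortt$p
  rot[2] = ortt$pt
  rot[3] = rtt$pto
  rot[4] = tt$ptor
  rot[5] = t$ptort
  rot[6] = $ptortt
Sorted (with $ < everything):
  sorted[0] = $ptortt
  sorted[1] = ortt$pt
  sorted[2] = ptortt$
  sorted[3] = rtt$pto
  sorted[4] = t$ptort
  sorted[5] = tortt$p
  sorted[6] = tt$ptor
sorted[4] = t$ptort

Answer: t$ptort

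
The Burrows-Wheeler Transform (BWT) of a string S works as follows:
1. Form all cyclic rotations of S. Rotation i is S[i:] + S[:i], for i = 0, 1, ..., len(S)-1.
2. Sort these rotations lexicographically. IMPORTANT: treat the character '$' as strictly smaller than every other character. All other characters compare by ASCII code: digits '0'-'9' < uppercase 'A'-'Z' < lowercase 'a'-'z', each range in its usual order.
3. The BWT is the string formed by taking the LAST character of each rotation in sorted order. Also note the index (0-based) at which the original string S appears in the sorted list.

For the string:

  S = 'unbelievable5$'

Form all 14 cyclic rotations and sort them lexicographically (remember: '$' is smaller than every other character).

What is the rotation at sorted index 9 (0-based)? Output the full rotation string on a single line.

Answer: le5$unbelievab

Derivation:
All 14 rotations (rotation i = S[i:]+S[:i]):
  rot[0] = unbelievable5$
  rot[1] = nbelievable5$u
  rot[2] = believable5$un
  rot[3] = elievable5$unb
  rot[4] = lievable5$unbe
  rot[5] = ievable5$unbel
  rot[6] = evable5$unbeli
  rot[7] = vable5$unbelie
  rot[8] = able5$unbeliev
  rot[9] = ble5$unbelieva
  rot[10] = le5$unbelievab
  rot[11] = e5$unbelievabl
  rot[12] = 5$unbelievable
  rot[13] = $unbelievable5
Sorted (with $ < everything):
  sorted[0] = $unbelievable5
  sorted[1] = 5$unbelievable
  sorted[2] = able5$unbeliev
  sorted[3] = believable5$un
  sorted[4] = ble5$unbelieva
  sorted[5] = e5$unbelievabl
  sorted[6] = elievable5$unb
  sorted[7] = evable5$unbeli
  sorted[8] = ievable5$unbel
  sorted[9] = le5$unbelievab
  sorted[10] = lievable5$unbe
  sorted[11] = nbelievable5$u
  sorted[12] = unbelievable5$
  sorted[13] = vable5$unbelie
sorted[9] = le5$unbelievab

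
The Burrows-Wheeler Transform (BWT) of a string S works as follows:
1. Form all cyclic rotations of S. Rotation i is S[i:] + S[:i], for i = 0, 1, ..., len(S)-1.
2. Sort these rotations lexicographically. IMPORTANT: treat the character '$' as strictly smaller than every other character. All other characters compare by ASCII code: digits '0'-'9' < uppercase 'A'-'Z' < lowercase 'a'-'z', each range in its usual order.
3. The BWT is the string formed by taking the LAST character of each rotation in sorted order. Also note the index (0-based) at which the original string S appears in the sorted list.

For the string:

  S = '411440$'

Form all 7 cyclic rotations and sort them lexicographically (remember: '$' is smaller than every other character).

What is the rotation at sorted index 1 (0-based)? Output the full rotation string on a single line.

All 7 rotations (rotation i = S[i:]+S[:i]):
  rot[0] = 411440$
  rot[1] = 11440$4
  rot[2] = 1440$41
  rot[3] = 440$411
  rot[4] = 40$4114
  rot[5] = 0$41144
  rot[6] = $411440
Sorted (with $ < everything):
  sorted[0] = $411440
  sorted[1] = 0$41144
  sorted[2] = 11440$4
  sorted[3] = 1440$41
  sorted[4] = 40$4114
  sorted[5] = 411440$
  sorted[6] = 440$411
sorted[1] = 0$41144

Answer: 0$41144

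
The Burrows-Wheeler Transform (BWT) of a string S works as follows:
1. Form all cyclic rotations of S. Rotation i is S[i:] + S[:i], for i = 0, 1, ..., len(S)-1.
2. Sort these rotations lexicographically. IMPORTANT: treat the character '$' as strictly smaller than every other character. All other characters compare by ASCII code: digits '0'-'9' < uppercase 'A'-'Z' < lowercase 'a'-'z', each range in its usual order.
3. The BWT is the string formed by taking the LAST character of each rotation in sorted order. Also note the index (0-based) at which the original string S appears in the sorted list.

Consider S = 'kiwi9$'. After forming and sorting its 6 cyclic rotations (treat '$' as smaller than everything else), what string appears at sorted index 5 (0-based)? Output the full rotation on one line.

Answer: wi9$ki

Derivation:
All 6 rotations (rotation i = S[i:]+S[:i]):
  rot[0] = kiwi9$
  rot[1] = iwi9$k
  rot[2] = wi9$ki
  rot[3] = i9$kiw
  rot[4] = 9$kiwi
  rot[5] = $kiwi9
Sorted (with $ < everything):
  sorted[0] = $kiwi9
  sorted[1] = 9$kiwi
  sorted[2] = i9$kiw
  sorted[3] = iwi9$k
  sorted[4] = kiwi9$
  sorted[5] = wi9$ki
sorted[5] = wi9$ki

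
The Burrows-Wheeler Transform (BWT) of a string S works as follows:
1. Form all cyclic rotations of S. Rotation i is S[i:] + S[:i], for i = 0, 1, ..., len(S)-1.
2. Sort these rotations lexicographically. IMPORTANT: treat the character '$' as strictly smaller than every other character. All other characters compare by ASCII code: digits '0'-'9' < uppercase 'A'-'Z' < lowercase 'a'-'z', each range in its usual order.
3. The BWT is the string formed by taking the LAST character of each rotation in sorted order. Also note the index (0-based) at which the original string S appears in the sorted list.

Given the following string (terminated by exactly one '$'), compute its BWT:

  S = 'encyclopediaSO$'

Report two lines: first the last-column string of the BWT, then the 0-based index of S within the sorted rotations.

Answer: OSaiynep$dceloc
8

Derivation:
All 15 rotations (rotation i = S[i:]+S[:i]):
  rot[0] = encyclopediaSO$
  rot[1] = ncyclopediaSO$e
  rot[2] = cyclopediaSO$en
  rot[3] = yclopediaSO$enc
  rot[4] = clopediaSO$ency
  rot[5] = lopediaSO$encyc
  rot[6] = opediaSO$encycl
  rot[7] = pediaSO$encyclo
  rot[8] = ediaSO$encyclop
  rot[9] = diaSO$encyclope
  rot[10] = iaSO$encycloped
  rot[11] = aSO$encyclopedi
  rot[12] = SO$encyclopedia
  rot[13] = O$encyclopediaS
  rot[14] = $encyclopediaSO
Sorted (with $ < everything):
  sorted[0] = $encyclopediaSO  (last char: 'O')
  sorted[1] = O$encyclopediaS  (last char: 'S')
  sorted[2] = SO$encyclopedia  (last char: 'a')
  sorted[3] = aSO$encyclopedi  (last char: 'i')
  sorted[4] = clopediaSO$ency  (last char: 'y')
  sorted[5] = cyclopediaSO$en  (last char: 'n')
  sorted[6] = diaSO$encyclope  (last char: 'e')
  sorted[7] = ediaSO$encyclop  (last char: 'p')
  sorted[8] = encyclopediaSO$  (last char: '$')
  sorted[9] = iaSO$encycloped  (last char: 'd')
  sorted[10] = lopediaSO$encyc  (last char: 'c')
  sorted[11] = ncyclopediaSO$e  (last char: 'e')
  sorted[12] = opediaSO$encycl  (last char: 'l')
  sorted[13] = pediaSO$encyclo  (last char: 'o')
  sorted[14] = yclopediaSO$enc  (last char: 'c')
Last column: OSaiynep$dceloc
Original string S is at sorted index 8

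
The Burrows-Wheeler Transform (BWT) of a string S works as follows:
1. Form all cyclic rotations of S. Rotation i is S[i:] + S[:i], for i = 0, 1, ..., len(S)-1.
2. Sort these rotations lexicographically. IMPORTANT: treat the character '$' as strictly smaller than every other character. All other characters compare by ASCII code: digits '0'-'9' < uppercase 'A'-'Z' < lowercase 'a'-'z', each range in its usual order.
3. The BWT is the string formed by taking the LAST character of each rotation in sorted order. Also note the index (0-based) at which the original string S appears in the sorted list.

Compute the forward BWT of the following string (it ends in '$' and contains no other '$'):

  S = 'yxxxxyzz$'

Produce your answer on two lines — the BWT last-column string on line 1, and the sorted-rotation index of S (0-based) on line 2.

All 9 rotations (rotation i = S[i:]+S[:i]):
  rot[0] = yxxxxyzz$
  rot[1] = xxxxyzz$y
  rot[2] = xxxyzz$yx
  rot[3] = xxyzz$yxx
  rot[4] = xyzz$yxxx
  rot[5] = yzz$yxxxx
  rot[6] = zz$yxxxxy
  rot[7] = z$yxxxxyz
  rot[8] = $yxxxxyzz
Sorted (with $ < everything):
  sorted[0] = $yxxxxyzz  (last char: 'z')
  sorted[1] = xxxxyzz$y  (last char: 'y')
  sorted[2] = xxxyzz$yx  (last char: 'x')
  sorted[3] = xxyzz$yxx  (last char: 'x')
  sorted[4] = xyzz$yxxx  (last char: 'x')
  sorted[5] = yxxxxyzz$  (last char: '$')
  sorted[6] = yzz$yxxxx  (last char: 'x')
  sorted[7] = z$yxxxxyz  (last char: 'z')
  sorted[8] = zz$yxxxxy  (last char: 'y')
Last column: zyxxx$xzy
Original string S is at sorted index 5

Answer: zyxxx$xzy
5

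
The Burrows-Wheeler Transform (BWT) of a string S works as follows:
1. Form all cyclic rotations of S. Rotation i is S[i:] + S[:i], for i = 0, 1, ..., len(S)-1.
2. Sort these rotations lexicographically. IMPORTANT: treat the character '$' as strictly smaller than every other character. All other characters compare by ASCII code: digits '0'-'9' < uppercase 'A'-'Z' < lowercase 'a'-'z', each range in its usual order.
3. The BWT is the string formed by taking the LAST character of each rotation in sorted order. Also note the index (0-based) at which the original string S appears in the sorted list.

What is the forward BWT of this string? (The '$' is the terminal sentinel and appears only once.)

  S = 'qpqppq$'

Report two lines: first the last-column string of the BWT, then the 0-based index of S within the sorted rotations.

Answer: qqpqpp$
6

Derivation:
All 7 rotations (rotation i = S[i:]+S[:i]):
  rot[0] = qpqppq$
  rot[1] = pqppq$q
  rot[2] = qppq$qp
  rot[3] = ppq$qpq
  rot[4] = pq$qpqp
  rot[5] = q$qpqpp
  rot[6] = $qpqppq
Sorted (with $ < everything):
  sorted[0] = $qpqppq  (last char: 'q')
  sorted[1] = ppq$qpq  (last char: 'q')
  sorted[2] = pq$qpqp  (last char: 'p')
  sorted[3] = pqppq$q  (last char: 'q')
  sorted[4] = q$qpqpp  (last char: 'p')
  sorted[5] = qppq$qp  (last char: 'p')
  sorted[6] = qpqppq$  (last char: '$')
Last column: qqpqpp$
Original string S is at sorted index 6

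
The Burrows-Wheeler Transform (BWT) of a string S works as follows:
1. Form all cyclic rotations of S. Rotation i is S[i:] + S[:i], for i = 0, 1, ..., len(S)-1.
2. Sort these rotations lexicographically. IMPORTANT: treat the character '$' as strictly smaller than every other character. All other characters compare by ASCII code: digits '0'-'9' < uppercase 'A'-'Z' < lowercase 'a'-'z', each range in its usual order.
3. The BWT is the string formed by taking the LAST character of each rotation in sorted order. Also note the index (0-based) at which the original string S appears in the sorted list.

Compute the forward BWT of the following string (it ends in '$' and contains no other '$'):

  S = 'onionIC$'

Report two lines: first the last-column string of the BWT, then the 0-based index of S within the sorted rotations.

Answer: CInnooi$
7

Derivation:
All 8 rotations (rotation i = S[i:]+S[:i]):
  rot[0] = onionIC$
  rot[1] = nionIC$o
  rot[2] = ionIC$on
  rot[3] = onIC$oni
  rot[4] = nIC$onio
  rot[5] = IC$onion
  rot[6] = C$onionI
  rot[7] = $onionIC
Sorted (with $ < everything):
  sorted[0] = $onionIC  (last char: 'C')
  sorted[1] = C$onionI  (last char: 'I')
  sorted[2] = IC$onion  (last char: 'n')
  sorted[3] = ionIC$on  (last char: 'n')
  sorted[4] = nIC$onio  (last char: 'o')
  sorted[5] = nionIC$o  (last char: 'o')
  sorted[6] = onIC$oni  (last char: 'i')
  sorted[7] = onionIC$  (last char: '$')
Last column: CInnooi$
Original string S is at sorted index 7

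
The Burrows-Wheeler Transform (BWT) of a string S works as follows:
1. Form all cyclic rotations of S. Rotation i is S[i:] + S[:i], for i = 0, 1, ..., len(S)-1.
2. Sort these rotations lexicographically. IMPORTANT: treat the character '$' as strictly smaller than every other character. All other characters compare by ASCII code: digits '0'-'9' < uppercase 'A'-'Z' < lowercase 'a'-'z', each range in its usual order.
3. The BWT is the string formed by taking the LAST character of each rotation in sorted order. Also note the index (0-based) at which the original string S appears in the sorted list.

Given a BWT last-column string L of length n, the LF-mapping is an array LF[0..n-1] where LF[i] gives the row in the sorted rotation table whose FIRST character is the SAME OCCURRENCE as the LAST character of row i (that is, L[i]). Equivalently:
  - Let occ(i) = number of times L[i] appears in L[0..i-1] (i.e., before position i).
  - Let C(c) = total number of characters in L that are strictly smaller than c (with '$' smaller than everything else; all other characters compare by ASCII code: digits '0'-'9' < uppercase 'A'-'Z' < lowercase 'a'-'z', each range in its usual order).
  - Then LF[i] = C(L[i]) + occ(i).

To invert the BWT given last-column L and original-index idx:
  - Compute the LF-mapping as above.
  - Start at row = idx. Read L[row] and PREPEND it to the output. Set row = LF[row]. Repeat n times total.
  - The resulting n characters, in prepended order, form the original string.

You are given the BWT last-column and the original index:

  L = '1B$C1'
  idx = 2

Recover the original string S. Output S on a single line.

Answer: 1CB1$

Derivation:
LF mapping: 1 3 0 4 2
Walk LF starting at row 2, prepending L[row]:
  step 1: row=2, L[2]='$', prepend. Next row=LF[2]=0
  step 2: row=0, L[0]='1', prepend. Next row=LF[0]=1
  step 3: row=1, L[1]='B', prepend. Next row=LF[1]=3
  step 4: row=3, L[3]='C', prepend. Next row=LF[3]=4
  step 5: row=4, L[4]='1', prepend. Next row=LF[4]=2
Reversed output: 1CB1$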